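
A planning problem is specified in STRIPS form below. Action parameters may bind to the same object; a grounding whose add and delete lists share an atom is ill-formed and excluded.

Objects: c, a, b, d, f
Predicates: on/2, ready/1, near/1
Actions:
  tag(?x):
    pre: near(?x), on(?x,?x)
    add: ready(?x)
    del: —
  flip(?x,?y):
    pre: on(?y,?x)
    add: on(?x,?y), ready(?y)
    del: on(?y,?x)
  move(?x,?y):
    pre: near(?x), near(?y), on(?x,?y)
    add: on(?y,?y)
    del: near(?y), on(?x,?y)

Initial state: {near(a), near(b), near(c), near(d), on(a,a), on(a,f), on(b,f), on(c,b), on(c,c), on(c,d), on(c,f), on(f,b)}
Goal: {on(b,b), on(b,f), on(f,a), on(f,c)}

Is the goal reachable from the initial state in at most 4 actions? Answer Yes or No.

Yes

1. flip(f,c)  →  {near(a), near(b), near(c), near(d), on(a,a), on(a,f), on(b,f), on(c,b), on(c,c), on(c,d), on(f,b), on(f,c), ready(c)}
2. flip(f,a)  →  {near(a), near(b), near(c), near(d), on(a,a), on(b,f), on(c,b), on(c,c), on(c,d), on(f,a), on(f,b), on(f,c), ready(a), ready(c)}
3. move(c,b)  →  {near(a), near(c), near(d), on(a,a), on(b,b), on(b,f), on(c,c), on(c,d), on(f,a), on(f,b), on(f,c), ready(a), ready(c)}
optimal plan length = 3; 3 ≤ 4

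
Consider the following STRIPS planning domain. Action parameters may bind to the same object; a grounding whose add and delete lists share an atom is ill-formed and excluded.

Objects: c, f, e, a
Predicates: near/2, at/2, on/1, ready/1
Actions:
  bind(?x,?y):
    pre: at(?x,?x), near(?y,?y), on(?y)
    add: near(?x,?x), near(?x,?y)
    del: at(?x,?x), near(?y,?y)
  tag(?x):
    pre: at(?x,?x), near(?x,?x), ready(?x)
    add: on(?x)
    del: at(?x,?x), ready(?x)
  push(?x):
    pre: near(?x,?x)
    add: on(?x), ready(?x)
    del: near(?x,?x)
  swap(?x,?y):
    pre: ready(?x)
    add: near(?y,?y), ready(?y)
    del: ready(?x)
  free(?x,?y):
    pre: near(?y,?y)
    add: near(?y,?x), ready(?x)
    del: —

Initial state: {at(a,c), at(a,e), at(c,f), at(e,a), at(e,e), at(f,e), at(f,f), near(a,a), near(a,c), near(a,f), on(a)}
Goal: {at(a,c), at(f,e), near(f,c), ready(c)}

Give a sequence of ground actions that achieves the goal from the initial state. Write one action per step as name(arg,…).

1. bind(f,a)  →  {at(a,c), at(a,e), at(c,f), at(e,a), at(e,e), at(f,e), near(a,c), near(a,f), near(f,a), near(f,f), on(a)}
2. free(c,f)  →  {at(a,c), at(a,e), at(c,f), at(e,a), at(e,e), at(f,e), near(a,c), near(a,f), near(f,a), near(f,c), near(f,f), on(a), ready(c)}

bind(f,a); free(c,f)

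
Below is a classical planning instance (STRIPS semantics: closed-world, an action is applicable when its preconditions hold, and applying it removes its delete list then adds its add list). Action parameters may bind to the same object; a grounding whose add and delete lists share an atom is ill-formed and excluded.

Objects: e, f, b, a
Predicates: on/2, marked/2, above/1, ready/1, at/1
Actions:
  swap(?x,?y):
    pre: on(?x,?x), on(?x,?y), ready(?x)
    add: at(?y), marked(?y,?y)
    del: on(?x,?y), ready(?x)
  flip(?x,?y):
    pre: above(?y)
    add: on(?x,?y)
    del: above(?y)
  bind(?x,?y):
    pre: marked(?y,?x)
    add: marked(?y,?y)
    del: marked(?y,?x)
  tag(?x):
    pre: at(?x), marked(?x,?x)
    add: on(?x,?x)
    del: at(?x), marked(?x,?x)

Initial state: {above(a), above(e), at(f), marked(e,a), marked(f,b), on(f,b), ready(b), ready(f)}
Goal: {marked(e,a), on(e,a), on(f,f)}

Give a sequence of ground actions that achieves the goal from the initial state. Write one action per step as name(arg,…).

flip(e,a); bind(b,f); tag(f)

1. flip(e,a)  →  {above(e), at(f), marked(e,a), marked(f,b), on(e,a), on(f,b), ready(b), ready(f)}
2. bind(b,f)  →  {above(e), at(f), marked(e,a), marked(f,f), on(e,a), on(f,b), ready(b), ready(f)}
3. tag(f)  →  {above(e), marked(e,a), on(e,a), on(f,b), on(f,f), ready(b), ready(f)}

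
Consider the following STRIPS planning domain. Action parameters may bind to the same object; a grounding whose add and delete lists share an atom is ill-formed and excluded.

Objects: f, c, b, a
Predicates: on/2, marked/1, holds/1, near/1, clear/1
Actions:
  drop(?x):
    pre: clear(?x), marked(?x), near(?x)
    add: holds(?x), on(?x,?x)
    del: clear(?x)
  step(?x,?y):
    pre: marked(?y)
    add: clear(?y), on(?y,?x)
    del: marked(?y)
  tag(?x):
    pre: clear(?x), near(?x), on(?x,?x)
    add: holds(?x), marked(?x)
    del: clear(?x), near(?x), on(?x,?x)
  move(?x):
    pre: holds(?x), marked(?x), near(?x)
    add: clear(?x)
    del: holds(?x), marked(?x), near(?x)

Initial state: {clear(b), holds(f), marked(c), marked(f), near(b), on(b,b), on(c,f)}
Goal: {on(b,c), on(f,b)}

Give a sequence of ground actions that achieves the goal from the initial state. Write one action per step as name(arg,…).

step(b,f); tag(b); step(c,b)

1. step(b,f)  →  {clear(b), clear(f), holds(f), marked(c), near(b), on(b,b), on(c,f), on(f,b)}
2. tag(b)  →  {clear(f), holds(b), holds(f), marked(b), marked(c), on(c,f), on(f,b)}
3. step(c,b)  →  {clear(b), clear(f), holds(b), holds(f), marked(c), on(b,c), on(c,f), on(f,b)}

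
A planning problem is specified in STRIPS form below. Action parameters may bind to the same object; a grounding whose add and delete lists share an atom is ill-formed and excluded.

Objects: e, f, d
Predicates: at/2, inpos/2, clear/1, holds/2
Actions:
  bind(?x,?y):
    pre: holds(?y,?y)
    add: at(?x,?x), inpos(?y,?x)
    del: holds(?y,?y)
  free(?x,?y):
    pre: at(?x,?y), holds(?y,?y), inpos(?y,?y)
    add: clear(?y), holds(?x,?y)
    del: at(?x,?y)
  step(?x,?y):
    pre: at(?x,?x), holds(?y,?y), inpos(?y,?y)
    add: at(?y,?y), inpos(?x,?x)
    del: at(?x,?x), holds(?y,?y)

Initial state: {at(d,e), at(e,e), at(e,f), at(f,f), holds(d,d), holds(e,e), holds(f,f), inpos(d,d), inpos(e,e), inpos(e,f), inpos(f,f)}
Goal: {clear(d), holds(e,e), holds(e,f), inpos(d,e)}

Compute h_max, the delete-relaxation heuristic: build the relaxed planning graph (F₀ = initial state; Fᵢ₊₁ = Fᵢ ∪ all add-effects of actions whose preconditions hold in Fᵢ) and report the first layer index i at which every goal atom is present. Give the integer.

2

F0 = init (11 atoms)
F1 = F0 ∪ {at(d,d), clear(e), clear(f), holds(d,e), holds(e,f), inpos(d,e), inpos(d,f), inpos(e,d), inpos(f,d), inpos(f,e)}  (21 atoms)
F2 = F1 ∪ {clear(d)}  (22 atoms)
goal ⊆ F2  ⇒  h_max = 2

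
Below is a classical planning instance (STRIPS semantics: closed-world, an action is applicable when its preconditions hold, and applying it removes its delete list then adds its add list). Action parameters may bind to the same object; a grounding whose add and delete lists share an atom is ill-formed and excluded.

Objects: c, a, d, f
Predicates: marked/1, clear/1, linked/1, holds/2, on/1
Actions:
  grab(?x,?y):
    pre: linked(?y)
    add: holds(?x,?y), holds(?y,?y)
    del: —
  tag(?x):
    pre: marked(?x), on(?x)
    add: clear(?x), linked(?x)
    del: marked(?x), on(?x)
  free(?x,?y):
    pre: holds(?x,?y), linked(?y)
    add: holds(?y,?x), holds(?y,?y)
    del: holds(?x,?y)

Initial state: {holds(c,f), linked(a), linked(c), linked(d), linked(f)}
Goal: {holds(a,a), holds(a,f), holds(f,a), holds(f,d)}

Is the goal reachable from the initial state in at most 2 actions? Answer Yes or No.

1. grab(a,f)  →  {holds(a,f), holds(c,f), holds(f,f), linked(a), linked(c), linked(d), linked(f)}
2. grab(f,a)  →  {holds(a,a), holds(a,f), holds(c,f), holds(f,a), holds(f,f), linked(a), linked(c), linked(d), linked(f)}
3. grab(f,d)  →  {holds(a,a), holds(a,f), holds(c,f), holds(d,d), holds(f,a), holds(f,d), holds(f,f), linked(a), linked(c), linked(d), linked(f)}
optimal plan length = 3; 3 > 2

No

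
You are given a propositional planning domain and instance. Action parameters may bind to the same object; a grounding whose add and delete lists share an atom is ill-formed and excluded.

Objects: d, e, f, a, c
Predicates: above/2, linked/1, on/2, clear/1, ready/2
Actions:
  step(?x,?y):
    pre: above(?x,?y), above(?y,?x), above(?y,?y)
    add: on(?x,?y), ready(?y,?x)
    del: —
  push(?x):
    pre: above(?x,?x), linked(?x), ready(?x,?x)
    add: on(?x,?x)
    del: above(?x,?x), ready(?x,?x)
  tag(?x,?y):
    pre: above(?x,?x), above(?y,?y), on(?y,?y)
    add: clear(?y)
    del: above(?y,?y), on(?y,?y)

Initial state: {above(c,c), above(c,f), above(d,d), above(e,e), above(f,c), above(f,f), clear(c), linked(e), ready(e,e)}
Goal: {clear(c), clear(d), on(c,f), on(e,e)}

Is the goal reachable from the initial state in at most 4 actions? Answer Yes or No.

1. step(d,d)  →  {above(c,c), above(c,f), above(d,d), above(e,e), above(f,c), above(f,f), clear(c), linked(e), on(d,d), ready(d,d), ready(e,e)}
2. step(e,e)  →  {above(c,c), above(c,f), above(d,d), above(e,e), above(f,c), above(f,f), clear(c), linked(e), on(d,d), on(e,e), ready(d,d), ready(e,e)}
3. step(c,f)  →  {above(c,c), above(c,f), above(d,d), above(e,e), above(f,c), above(f,f), clear(c), linked(e), on(c,f), on(d,d), on(e,e), ready(d,d), ready(e,e), ready(f,c)}
4. tag(d,d)  →  {above(c,c), above(c,f), above(e,e), above(f,c), above(f,f), clear(c), clear(d), linked(e), on(c,f), on(e,e), ready(d,d), ready(e,e), ready(f,c)}
optimal plan length = 4; 4 ≤ 4

Yes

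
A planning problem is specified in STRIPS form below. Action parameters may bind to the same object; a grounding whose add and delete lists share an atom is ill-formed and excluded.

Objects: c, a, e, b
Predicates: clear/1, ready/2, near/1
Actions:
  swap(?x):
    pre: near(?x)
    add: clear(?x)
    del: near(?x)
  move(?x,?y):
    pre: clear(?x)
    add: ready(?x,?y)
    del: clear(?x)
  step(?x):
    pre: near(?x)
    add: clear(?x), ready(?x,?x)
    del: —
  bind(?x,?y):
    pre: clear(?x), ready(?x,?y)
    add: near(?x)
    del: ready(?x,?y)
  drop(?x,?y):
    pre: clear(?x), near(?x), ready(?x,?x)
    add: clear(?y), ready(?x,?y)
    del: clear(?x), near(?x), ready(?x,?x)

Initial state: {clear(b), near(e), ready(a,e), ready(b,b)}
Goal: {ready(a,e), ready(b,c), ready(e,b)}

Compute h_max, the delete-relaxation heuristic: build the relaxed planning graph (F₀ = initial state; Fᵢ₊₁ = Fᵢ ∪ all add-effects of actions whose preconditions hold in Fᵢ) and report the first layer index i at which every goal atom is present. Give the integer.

2

F0 = init (4 atoms)
F1 = F0 ∪ {clear(e), near(b), ready(b,a), ready(b,c), ready(b,e), ready(e,e)}  (10 atoms)
F2 = F1 ∪ {clear(a), clear(c), ready(e,a), ready(e,b), ready(e,c)}  (15 atoms)
goal ⊆ F2  ⇒  h_max = 2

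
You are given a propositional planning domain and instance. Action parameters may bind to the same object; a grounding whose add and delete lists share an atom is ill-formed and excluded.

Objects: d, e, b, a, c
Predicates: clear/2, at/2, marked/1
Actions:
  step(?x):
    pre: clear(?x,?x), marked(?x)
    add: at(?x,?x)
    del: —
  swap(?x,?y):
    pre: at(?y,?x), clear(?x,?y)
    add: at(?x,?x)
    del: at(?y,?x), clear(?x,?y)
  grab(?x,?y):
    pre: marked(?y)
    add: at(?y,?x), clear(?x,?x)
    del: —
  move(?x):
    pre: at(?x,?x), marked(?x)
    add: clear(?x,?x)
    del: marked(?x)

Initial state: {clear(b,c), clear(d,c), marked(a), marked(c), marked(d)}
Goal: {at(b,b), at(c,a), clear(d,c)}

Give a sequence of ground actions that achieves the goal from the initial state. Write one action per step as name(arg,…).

1. grab(b,c)  →  {at(c,b), clear(b,b), clear(b,c), clear(d,c), marked(a), marked(c), marked(d)}
2. swap(b,c)  →  {at(b,b), clear(b,b), clear(d,c), marked(a), marked(c), marked(d)}
3. grab(a,c)  →  {at(b,b), at(c,a), clear(a,a), clear(b,b), clear(d,c), marked(a), marked(c), marked(d)}

grab(b,c); swap(b,c); grab(a,c)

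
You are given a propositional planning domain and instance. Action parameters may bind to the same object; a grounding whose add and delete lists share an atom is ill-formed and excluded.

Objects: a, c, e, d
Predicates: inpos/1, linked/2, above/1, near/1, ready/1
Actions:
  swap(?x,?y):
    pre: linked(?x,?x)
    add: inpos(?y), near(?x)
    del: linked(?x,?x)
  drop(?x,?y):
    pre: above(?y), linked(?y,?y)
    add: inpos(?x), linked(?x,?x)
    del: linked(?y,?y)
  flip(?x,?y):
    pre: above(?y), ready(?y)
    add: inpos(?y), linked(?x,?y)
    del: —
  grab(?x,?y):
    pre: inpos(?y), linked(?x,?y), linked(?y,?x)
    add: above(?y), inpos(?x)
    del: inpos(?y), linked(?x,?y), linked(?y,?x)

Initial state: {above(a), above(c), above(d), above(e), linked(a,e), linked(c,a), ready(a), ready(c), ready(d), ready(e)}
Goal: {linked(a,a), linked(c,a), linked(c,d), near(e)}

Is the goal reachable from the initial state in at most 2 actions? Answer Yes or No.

No

1. flip(a,a)  →  {above(a), above(c), above(d), above(e), inpos(a), linked(a,a), linked(a,e), linked(c,a), ready(a), ready(c), ready(d), ready(e)}
2. flip(c,d)  →  {above(a), above(c), above(d), above(e), inpos(a), inpos(d), linked(a,a), linked(a,e), linked(c,a), linked(c,d), ready(a), ready(c), ready(d), ready(e)}
3. flip(e,e)  →  {above(a), above(c), above(d), above(e), inpos(a), inpos(d), inpos(e), linked(a,a), linked(a,e), linked(c,a), linked(c,d), linked(e,e), ready(a), ready(c), ready(d), ready(e)}
4. swap(e,a)  →  {above(a), above(c), above(d), above(e), inpos(a), inpos(d), inpos(e), linked(a,a), linked(a,e), linked(c,a), linked(c,d), near(e), ready(a), ready(c), ready(d), ready(e)}
optimal plan length = 4; 4 > 2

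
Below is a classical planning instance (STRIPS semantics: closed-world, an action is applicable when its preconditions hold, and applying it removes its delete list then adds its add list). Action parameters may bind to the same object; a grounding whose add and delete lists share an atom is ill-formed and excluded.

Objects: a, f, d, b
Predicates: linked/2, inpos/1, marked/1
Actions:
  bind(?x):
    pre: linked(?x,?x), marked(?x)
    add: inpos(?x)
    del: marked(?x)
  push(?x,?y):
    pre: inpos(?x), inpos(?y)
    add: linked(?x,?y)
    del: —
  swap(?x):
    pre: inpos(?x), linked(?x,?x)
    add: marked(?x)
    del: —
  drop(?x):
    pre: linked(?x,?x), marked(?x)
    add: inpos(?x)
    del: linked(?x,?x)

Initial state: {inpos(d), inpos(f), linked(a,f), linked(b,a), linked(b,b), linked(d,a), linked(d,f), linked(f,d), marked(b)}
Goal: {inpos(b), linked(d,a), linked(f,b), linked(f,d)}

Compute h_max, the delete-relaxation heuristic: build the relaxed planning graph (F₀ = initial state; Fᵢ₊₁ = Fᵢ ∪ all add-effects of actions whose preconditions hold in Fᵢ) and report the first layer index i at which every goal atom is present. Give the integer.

2

F0 = init (9 atoms)
F1 = F0 ∪ {inpos(b), linked(d,d), linked(f,f)}  (12 atoms)
F2 = F1 ∪ {linked(b,d), linked(b,f), linked(d,b), linked(f,b), marked(d), marked(f)}  (18 atoms)
goal ⊆ F2  ⇒  h_max = 2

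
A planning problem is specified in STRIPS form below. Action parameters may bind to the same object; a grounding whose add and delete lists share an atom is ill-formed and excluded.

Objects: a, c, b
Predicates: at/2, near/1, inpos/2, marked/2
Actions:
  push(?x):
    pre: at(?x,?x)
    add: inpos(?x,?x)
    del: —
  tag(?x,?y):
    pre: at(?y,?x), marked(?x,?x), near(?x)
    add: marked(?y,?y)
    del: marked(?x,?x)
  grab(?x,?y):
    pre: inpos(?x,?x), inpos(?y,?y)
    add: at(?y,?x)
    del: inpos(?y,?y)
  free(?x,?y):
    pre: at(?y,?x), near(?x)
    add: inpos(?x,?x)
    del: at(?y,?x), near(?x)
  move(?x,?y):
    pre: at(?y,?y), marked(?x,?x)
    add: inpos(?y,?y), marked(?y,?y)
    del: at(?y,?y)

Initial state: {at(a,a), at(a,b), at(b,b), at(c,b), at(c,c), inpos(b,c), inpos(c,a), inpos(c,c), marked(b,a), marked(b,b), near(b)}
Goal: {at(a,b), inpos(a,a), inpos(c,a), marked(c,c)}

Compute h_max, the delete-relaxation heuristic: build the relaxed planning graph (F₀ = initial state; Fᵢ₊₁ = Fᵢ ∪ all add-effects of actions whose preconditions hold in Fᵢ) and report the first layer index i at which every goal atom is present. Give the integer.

F0 = init (11 atoms)
F1 = F0 ∪ {inpos(a,a), inpos(b,b), marked(a,a), marked(c,c)}  (15 atoms)
goal ⊆ F1  ⇒  h_max = 1

1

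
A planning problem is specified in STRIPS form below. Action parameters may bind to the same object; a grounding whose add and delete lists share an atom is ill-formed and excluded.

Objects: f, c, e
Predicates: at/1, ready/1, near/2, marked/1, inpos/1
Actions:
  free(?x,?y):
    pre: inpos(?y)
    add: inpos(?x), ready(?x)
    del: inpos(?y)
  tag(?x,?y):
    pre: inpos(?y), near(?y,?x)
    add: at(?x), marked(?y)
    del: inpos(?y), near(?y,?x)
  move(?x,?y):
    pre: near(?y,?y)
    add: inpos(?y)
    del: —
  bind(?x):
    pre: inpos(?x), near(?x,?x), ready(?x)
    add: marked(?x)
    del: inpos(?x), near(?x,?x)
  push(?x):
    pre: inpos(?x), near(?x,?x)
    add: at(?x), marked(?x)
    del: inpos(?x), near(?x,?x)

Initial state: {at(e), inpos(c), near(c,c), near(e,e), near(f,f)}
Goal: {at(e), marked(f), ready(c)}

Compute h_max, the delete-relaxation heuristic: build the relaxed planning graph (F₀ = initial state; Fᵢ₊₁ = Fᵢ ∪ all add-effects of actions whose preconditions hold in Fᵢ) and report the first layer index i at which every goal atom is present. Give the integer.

2

F0 = init (5 atoms)
F1 = F0 ∪ {at(c), inpos(e), inpos(f), marked(c), ready(e), ready(f)}  (11 atoms)
F2 = F1 ∪ {at(f), marked(e), marked(f), ready(c)}  (15 atoms)
goal ⊆ F2  ⇒  h_max = 2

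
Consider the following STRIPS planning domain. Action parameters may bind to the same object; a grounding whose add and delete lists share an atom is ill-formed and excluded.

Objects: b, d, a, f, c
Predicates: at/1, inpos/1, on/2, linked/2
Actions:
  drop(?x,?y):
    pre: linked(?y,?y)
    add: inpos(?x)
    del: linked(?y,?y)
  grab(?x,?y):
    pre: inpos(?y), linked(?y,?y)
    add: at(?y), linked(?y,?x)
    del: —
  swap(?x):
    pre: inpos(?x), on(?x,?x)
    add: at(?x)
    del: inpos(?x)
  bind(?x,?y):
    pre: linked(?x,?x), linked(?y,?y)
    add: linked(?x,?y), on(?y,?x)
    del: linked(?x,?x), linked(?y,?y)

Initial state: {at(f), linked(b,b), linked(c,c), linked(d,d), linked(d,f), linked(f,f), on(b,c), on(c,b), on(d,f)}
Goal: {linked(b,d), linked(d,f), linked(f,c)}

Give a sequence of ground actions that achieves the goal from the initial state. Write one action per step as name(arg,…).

1. bind(b,d)  →  {at(f), linked(b,d), linked(c,c), linked(d,f), linked(f,f), on(b,c), on(c,b), on(d,b), on(d,f)}
2. bind(f,c)  →  {at(f), linked(b,d), linked(d,f), linked(f,c), on(b,c), on(c,b), on(c,f), on(d,b), on(d,f)}

bind(b,d); bind(f,c)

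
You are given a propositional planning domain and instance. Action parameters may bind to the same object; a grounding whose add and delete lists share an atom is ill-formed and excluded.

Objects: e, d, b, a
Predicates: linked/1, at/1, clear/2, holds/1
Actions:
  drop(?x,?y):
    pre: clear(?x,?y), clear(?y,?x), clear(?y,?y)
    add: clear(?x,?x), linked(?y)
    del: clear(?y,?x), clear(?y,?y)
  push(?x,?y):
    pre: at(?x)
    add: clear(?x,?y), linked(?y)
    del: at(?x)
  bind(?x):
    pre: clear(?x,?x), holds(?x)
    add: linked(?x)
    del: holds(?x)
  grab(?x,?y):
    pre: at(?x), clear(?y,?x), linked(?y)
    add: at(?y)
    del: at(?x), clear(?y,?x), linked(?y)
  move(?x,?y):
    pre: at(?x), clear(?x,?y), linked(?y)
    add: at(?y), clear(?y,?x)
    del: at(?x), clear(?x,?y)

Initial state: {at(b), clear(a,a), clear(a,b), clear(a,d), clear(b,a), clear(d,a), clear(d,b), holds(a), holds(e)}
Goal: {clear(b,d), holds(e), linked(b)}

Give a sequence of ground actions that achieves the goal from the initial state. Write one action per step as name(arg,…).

drop(d,a); push(b,d); drop(b,d); drop(a,b)

1. drop(d,a)  →  {at(b), clear(a,b), clear(b,a), clear(d,a), clear(d,b), clear(d,d), holds(a), holds(e), linked(a)}
2. push(b,d)  →  {clear(a,b), clear(b,a), clear(b,d), clear(d,a), clear(d,b), clear(d,d), holds(a), holds(e), linked(a), linked(d)}
3. drop(b,d)  →  {clear(a,b), clear(b,a), clear(b,b), clear(b,d), clear(d,a), holds(a), holds(e), linked(a), linked(d)}
4. drop(a,b)  →  {clear(a,a), clear(a,b), clear(b,d), clear(d,a), holds(a), holds(e), linked(a), linked(b), linked(d)}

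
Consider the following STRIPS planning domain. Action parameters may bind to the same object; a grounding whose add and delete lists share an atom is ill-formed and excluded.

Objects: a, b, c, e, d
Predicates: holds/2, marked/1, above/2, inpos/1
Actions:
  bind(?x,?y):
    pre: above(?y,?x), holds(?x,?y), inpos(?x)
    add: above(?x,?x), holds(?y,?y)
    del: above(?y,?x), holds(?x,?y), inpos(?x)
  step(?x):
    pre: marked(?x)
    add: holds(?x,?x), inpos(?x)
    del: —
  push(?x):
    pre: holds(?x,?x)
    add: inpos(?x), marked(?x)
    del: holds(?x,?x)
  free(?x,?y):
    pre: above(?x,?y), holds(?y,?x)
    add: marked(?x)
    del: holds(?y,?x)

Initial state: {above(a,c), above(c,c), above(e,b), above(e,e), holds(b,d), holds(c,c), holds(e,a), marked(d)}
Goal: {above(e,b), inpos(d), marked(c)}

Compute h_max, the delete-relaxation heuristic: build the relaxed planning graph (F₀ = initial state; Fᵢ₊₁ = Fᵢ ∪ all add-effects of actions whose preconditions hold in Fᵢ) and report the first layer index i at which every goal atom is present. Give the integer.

F0 = init (8 atoms)
F1 = F0 ∪ {holds(d,d), inpos(c), inpos(d), marked(c)}  (12 atoms)
goal ⊆ F1  ⇒  h_max = 1

1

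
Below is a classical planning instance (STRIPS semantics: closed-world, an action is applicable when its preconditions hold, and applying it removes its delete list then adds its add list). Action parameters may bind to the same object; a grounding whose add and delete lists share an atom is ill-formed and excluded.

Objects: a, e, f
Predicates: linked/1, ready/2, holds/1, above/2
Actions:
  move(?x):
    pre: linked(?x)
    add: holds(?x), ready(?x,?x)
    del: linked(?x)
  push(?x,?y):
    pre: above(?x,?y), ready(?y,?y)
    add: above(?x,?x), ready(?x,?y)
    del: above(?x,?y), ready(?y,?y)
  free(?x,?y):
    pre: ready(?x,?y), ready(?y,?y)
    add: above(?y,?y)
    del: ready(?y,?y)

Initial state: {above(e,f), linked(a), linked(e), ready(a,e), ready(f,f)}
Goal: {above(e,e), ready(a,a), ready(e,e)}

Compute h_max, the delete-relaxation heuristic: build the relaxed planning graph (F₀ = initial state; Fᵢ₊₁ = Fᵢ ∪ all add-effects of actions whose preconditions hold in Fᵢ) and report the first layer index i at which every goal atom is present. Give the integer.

1

F0 = init (5 atoms)
F1 = F0 ∪ {above(e,e), above(f,f), holds(a), holds(e), ready(a,a), ready(e,e), ready(e,f)}  (12 atoms)
goal ⊆ F1  ⇒  h_max = 1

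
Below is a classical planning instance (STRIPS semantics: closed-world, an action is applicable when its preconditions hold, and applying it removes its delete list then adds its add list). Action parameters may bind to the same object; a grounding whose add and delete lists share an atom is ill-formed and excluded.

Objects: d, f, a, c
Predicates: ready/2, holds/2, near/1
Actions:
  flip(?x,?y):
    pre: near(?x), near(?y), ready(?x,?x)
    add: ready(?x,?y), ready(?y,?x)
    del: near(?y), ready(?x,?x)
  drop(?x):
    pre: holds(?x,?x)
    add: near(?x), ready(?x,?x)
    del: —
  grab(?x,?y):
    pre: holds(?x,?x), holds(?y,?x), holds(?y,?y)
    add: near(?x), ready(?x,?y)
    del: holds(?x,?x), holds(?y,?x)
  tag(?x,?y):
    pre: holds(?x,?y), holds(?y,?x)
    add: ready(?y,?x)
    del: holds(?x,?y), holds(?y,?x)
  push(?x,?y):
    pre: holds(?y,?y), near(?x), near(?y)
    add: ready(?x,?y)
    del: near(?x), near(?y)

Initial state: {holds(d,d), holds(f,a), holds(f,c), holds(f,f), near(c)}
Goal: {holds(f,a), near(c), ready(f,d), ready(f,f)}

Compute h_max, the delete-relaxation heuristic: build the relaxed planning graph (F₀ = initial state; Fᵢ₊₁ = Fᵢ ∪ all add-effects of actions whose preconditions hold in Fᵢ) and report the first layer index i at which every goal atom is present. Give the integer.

F0 = init (5 atoms)
F1 = F0 ∪ {near(d), near(f), ready(d,d), ready(f,f)}  (9 atoms)
F2 = F1 ∪ {ready(c,d), ready(c,f), ready(d,c), ready(d,f), ready(f,c), ready(f,d)}  (15 atoms)
goal ⊆ F2  ⇒  h_max = 2

2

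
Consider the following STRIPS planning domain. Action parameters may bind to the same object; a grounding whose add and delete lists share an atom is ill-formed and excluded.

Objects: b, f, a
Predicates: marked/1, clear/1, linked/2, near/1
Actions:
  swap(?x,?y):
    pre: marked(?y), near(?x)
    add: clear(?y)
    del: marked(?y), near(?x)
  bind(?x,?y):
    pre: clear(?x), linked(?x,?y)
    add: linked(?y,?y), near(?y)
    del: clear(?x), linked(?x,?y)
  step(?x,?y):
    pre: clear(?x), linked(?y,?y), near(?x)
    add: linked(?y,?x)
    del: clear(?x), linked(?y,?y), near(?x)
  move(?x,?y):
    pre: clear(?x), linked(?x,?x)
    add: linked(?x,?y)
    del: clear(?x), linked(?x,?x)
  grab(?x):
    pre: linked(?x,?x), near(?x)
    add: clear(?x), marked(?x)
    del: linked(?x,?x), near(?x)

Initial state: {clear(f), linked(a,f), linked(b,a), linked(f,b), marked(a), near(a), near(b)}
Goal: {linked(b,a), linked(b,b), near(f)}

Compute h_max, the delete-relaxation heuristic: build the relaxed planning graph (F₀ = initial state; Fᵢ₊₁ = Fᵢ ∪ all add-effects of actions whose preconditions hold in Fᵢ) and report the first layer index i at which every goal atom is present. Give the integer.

2

F0 = init (7 atoms)
F1 = F0 ∪ {clear(a), linked(b,b)}  (9 atoms)
F2 = F1 ∪ {clear(b), linked(f,f), marked(b), near(f)}  (13 atoms)
goal ⊆ F2  ⇒  h_max = 2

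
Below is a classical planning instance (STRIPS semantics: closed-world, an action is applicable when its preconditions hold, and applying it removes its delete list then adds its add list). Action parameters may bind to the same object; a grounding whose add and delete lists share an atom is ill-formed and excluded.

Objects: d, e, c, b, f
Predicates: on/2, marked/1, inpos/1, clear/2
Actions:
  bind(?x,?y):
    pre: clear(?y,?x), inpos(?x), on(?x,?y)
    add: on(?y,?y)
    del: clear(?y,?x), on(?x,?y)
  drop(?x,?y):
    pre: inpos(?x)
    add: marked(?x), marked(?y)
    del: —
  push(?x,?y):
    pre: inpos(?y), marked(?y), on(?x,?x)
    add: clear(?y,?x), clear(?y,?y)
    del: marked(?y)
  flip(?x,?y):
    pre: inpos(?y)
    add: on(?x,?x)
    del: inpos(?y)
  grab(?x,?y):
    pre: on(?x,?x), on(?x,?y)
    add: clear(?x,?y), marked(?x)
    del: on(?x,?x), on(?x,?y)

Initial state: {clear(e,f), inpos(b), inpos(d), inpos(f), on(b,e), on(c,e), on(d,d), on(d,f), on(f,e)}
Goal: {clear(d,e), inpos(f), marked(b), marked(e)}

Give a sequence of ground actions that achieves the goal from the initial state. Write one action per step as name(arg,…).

1. bind(f,e)  →  {inpos(b), inpos(d), inpos(f), on(b,e), on(c,e), on(d,d), on(d,f), on(e,e)}
2. drop(d,d)  →  {inpos(b), inpos(d), inpos(f), marked(d), on(b,e), on(c,e), on(d,d), on(d,f), on(e,e)}
3. drop(b,e)  →  {inpos(b), inpos(d), inpos(f), marked(b), marked(d), marked(e), on(b,e), on(c,e), on(d,d), on(d,f), on(e,e)}
4. push(e,d)  →  {clear(d,d), clear(d,e), inpos(b), inpos(d), inpos(f), marked(b), marked(e), on(b,e), on(c,e), on(d,d), on(d,f), on(e,e)}

bind(f,e); drop(d,d); drop(b,e); push(e,d)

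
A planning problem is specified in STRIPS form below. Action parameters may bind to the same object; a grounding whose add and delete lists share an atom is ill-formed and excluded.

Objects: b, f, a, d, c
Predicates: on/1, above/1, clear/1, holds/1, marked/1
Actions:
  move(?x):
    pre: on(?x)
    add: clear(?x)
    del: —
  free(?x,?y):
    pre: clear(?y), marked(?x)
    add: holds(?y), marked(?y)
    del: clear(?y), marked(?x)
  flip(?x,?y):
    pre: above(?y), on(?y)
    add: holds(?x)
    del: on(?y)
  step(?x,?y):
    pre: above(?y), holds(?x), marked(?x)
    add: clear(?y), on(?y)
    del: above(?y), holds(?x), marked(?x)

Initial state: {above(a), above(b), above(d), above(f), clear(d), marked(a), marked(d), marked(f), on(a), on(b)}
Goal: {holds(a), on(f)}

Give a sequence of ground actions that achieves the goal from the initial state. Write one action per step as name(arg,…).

1. free(f,d)  →  {above(a), above(b), above(d), above(f), holds(d), marked(a), marked(d), on(a), on(b)}
2. flip(a,b)  →  {above(a), above(b), above(d), above(f), holds(a), holds(d), marked(a), marked(d), on(a)}
3. step(d,f)  →  {above(a), above(b), above(d), clear(f), holds(a), marked(a), on(a), on(f)}

free(f,d); flip(a,b); step(d,f)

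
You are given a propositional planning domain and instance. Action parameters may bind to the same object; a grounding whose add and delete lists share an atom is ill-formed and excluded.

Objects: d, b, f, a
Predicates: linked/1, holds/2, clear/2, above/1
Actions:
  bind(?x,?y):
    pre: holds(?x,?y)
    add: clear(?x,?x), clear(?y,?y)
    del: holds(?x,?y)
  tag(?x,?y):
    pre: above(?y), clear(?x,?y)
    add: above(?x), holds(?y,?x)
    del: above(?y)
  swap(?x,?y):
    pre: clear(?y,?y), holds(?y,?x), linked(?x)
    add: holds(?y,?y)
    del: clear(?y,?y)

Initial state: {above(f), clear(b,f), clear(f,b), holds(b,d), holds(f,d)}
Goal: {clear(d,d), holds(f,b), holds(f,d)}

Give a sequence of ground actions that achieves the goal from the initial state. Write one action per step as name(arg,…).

bind(b,d); tag(b,f)

1. bind(b,d)  →  {above(f), clear(b,b), clear(b,f), clear(d,d), clear(f,b), holds(f,d)}
2. tag(b,f)  →  {above(b), clear(b,b), clear(b,f), clear(d,d), clear(f,b), holds(f,b), holds(f,d)}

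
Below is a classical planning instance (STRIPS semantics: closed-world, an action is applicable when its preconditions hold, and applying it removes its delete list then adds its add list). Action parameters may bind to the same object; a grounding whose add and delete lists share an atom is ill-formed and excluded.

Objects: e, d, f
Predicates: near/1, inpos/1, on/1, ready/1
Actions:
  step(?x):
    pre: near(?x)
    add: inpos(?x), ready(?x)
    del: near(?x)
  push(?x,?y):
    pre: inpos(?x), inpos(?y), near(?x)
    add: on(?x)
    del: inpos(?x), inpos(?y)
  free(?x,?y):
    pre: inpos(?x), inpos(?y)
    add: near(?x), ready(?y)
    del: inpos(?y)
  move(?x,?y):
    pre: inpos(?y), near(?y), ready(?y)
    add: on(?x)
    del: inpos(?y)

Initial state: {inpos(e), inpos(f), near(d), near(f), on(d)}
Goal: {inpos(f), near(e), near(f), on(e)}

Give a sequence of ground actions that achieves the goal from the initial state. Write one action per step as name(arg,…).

1. step(d)  →  {inpos(d), inpos(e), inpos(f), near(f), on(d), ready(d)}
2. free(e,d)  →  {inpos(e), inpos(f), near(e), near(f), on(d), ready(d)}
3. push(e,e)  →  {inpos(f), near(e), near(f), on(d), on(e), ready(d)}

step(d); free(e,d); push(e,e)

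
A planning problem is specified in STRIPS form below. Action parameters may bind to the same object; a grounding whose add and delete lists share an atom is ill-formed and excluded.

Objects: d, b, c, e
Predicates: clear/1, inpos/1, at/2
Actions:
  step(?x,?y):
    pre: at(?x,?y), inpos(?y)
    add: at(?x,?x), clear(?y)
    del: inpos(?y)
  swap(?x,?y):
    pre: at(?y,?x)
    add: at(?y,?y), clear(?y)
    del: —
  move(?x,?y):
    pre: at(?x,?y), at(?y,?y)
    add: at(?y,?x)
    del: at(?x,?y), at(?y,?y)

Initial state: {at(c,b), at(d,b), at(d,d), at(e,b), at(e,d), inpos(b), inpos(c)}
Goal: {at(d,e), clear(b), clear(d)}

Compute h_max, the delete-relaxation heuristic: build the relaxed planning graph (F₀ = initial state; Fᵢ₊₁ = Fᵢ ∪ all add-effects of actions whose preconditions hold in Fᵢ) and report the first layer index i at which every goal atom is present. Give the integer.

1

F0 = init (7 atoms)
F1 = F0 ∪ {at(c,c), at(d,e), at(e,e), clear(b), clear(c), clear(d), clear(e)}  (14 atoms)
goal ⊆ F1  ⇒  h_max = 1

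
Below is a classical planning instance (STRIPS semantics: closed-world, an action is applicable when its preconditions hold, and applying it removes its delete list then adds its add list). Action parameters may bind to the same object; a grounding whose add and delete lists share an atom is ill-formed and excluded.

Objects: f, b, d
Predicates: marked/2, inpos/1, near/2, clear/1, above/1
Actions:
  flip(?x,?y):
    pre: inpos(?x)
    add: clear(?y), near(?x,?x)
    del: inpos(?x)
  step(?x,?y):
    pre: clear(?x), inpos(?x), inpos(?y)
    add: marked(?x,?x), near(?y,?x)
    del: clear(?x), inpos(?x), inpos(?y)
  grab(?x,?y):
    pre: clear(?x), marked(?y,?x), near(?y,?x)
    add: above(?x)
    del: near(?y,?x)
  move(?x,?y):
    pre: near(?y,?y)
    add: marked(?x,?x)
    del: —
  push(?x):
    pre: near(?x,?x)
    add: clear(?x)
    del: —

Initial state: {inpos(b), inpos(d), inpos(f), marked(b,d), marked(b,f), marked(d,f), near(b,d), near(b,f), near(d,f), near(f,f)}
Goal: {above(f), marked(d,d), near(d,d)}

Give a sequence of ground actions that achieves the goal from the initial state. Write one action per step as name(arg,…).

1. flip(d,f)  →  {clear(f), inpos(b), inpos(f), marked(b,d), marked(b,f), marked(d,f), near(b,d), near(b,f), near(d,d), near(d,f), near(f,f)}
2. grab(f,b)  →  {above(f), clear(f), inpos(b), inpos(f), marked(b,d), marked(b,f), marked(d,f), near(b,d), near(d,d), near(d,f), near(f,f)}
3. move(d,f)  →  {above(f), clear(f), inpos(b), inpos(f), marked(b,d), marked(b,f), marked(d,d), marked(d,f), near(b,d), near(d,d), near(d,f), near(f,f)}

flip(d,f); grab(f,b); move(d,f)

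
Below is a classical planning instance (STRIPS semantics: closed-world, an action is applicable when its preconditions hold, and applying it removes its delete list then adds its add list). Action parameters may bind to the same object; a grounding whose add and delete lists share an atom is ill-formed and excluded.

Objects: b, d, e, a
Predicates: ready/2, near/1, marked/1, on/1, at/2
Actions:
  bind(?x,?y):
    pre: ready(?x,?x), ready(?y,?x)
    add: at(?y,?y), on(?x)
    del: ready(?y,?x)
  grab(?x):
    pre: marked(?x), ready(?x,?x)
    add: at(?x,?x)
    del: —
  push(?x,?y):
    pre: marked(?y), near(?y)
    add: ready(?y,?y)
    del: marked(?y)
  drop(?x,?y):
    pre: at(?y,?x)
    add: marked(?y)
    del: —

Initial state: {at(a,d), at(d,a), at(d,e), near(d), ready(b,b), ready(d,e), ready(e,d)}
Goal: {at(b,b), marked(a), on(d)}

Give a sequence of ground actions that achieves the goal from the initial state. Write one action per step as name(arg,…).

bind(b,b); drop(d,a); drop(e,d); push(b,d); bind(d,d)

1. bind(b,b)  →  {at(a,d), at(b,b), at(d,a), at(d,e), near(d), on(b), ready(d,e), ready(e,d)}
2. drop(d,a)  →  {at(a,d), at(b,b), at(d,a), at(d,e), marked(a), near(d), on(b), ready(d,e), ready(e,d)}
3. drop(e,d)  →  {at(a,d), at(b,b), at(d,a), at(d,e), marked(a), marked(d), near(d), on(b), ready(d,e), ready(e,d)}
4. push(b,d)  →  {at(a,d), at(b,b), at(d,a), at(d,e), marked(a), near(d), on(b), ready(d,d), ready(d,e), ready(e,d)}
5. bind(d,d)  →  {at(a,d), at(b,b), at(d,a), at(d,d), at(d,e), marked(a), near(d), on(b), on(d), ready(d,e), ready(e,d)}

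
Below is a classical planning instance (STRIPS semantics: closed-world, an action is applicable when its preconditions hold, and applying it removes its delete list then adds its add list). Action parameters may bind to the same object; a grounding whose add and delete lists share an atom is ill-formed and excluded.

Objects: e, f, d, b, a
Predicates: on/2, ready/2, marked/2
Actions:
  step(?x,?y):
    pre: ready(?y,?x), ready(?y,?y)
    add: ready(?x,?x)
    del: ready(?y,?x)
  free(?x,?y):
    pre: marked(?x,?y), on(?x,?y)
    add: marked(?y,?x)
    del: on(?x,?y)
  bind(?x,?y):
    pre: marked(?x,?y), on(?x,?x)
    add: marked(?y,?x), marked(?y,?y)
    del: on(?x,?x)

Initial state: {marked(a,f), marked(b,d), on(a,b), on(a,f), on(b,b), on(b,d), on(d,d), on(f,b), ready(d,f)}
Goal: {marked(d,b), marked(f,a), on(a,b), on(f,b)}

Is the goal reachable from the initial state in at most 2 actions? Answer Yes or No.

1. free(b,d)  →  {marked(a,f), marked(b,d), marked(d,b), on(a,b), on(a,f), on(b,b), on(d,d), on(f,b), ready(d,f)}
2. free(a,f)  →  {marked(a,f), marked(b,d), marked(d,b), marked(f,a), on(a,b), on(b,b), on(d,d), on(f,b), ready(d,f)}
optimal plan length = 2; 2 ≤ 2

Yes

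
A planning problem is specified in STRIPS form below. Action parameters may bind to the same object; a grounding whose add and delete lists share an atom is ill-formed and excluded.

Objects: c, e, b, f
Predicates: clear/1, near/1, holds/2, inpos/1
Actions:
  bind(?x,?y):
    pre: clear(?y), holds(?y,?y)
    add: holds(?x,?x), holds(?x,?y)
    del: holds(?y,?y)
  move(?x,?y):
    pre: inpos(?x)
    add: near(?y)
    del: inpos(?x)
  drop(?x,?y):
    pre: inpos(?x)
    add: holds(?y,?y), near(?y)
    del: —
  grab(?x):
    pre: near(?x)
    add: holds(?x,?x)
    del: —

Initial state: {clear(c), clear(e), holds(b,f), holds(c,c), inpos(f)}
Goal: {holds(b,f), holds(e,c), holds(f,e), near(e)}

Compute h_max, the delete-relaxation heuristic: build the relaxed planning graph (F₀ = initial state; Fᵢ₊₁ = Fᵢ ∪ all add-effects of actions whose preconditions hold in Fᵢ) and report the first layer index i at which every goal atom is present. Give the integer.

2

F0 = init (5 atoms)
F1 = F0 ∪ {holds(b,b), holds(b,c), holds(e,c), holds(e,e), holds(f,c), holds(f,f), near(b), near(c), near(e), near(f)}  (15 atoms)
F2 = F1 ∪ {holds(b,e), holds(c,e), holds(f,e)}  (18 atoms)
goal ⊆ F2  ⇒  h_max = 2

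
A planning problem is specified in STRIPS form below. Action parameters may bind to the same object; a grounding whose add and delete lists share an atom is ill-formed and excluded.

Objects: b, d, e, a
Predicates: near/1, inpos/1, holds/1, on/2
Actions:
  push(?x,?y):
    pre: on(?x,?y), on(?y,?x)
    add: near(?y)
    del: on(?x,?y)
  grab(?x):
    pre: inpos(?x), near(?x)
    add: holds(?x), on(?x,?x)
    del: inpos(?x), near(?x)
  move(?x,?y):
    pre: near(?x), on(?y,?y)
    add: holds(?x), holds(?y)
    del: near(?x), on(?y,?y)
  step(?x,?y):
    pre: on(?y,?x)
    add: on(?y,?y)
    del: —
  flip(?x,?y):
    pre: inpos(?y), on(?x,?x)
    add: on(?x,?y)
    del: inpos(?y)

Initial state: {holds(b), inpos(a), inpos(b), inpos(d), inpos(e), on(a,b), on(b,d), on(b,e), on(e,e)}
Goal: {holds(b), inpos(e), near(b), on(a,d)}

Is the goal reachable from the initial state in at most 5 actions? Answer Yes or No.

1. step(b,a)  →  {holds(b), inpos(a), inpos(b), inpos(d), inpos(e), on(a,a), on(a,b), on(b,d), on(b,e), on(e,e)}
2. step(d,b)  →  {holds(b), inpos(a), inpos(b), inpos(d), inpos(e), on(a,a), on(a,b), on(b,b), on(b,d), on(b,e), on(e,e)}
3. push(b,b)  →  {holds(b), inpos(a), inpos(b), inpos(d), inpos(e), near(b), on(a,a), on(a,b), on(b,d), on(b,e), on(e,e)}
4. flip(a,d)  →  {holds(b), inpos(a), inpos(b), inpos(e), near(b), on(a,a), on(a,b), on(a,d), on(b,d), on(b,e), on(e,e)}
optimal plan length = 4; 4 ≤ 5

Yes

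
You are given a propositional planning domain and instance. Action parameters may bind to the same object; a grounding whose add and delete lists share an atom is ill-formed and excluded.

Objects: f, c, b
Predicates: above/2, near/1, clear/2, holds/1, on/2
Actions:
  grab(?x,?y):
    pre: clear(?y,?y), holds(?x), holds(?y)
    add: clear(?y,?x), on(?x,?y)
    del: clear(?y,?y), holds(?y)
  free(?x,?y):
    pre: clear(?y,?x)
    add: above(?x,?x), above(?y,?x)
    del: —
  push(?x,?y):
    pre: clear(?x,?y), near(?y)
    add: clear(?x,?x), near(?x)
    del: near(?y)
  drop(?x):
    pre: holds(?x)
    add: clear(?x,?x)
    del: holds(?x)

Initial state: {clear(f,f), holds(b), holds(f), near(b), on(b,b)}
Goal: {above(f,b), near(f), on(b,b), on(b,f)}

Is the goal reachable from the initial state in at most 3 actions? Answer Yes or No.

1. grab(b,f)  →  {clear(f,b), holds(b), near(b), on(b,b), on(b,f)}
2. free(b,f)  →  {above(b,b), above(f,b), clear(f,b), holds(b), near(b), on(b,b), on(b,f)}
3. push(f,b)  →  {above(b,b), above(f,b), clear(f,b), clear(f,f), holds(b), near(f), on(b,b), on(b,f)}
optimal plan length = 3; 3 ≤ 3

Yes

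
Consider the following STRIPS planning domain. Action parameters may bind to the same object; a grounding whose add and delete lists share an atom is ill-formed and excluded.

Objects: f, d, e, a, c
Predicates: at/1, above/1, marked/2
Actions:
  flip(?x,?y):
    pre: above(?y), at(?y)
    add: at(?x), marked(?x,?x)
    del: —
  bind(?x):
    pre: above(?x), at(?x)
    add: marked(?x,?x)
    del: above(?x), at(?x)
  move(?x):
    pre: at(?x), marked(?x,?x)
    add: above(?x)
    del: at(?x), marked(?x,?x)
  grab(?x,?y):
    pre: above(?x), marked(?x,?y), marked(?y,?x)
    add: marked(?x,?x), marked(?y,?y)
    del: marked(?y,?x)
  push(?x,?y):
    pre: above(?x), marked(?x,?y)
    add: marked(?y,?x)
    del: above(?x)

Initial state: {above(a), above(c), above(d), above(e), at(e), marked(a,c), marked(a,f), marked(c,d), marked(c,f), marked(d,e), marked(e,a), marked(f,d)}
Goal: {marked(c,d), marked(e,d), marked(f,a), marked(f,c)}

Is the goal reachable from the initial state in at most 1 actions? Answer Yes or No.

1. push(d,e)  →  {above(a), above(c), above(e), at(e), marked(a,c), marked(a,f), marked(c,d), marked(c,f), marked(d,e), marked(e,a), marked(e,d), marked(f,d)}
2. push(a,f)  →  {above(c), above(e), at(e), marked(a,c), marked(a,f), marked(c,d), marked(c,f), marked(d,e), marked(e,a), marked(e,d), marked(f,a), marked(f,d)}
3. push(c,f)  →  {above(e), at(e), marked(a,c), marked(a,f), marked(c,d), marked(c,f), marked(d,e), marked(e,a), marked(e,d), marked(f,a), marked(f,c), marked(f,d)}
optimal plan length = 3; 3 > 1

No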